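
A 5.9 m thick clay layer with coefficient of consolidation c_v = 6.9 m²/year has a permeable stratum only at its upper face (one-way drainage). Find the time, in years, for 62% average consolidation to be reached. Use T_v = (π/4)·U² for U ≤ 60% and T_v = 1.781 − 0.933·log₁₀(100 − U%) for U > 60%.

Drainage path length: H_d = H = 5.9 m (single drainage).
U > 60%: T_v = 1.781 − 0.933·log₁₀(100 − 62) = 0.30706.
t = T_v·H_d²/c_v = 0.30706×5.9²/6.9 = 1.549 years.

t ≈ 1.55 years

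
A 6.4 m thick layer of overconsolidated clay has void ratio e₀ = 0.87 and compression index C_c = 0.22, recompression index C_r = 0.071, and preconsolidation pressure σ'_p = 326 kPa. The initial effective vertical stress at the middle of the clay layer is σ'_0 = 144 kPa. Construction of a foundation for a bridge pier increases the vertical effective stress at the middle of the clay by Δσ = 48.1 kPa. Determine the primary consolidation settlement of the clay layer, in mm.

Final effective stress: σ'_f = 144 + 48.1 = 192.1 kPa.
σ'_f = 192.1 ≤ σ'_p = 326 kPa, so the clay remains overconsolidated and only the recompression index applies:
S_c = C_r·H/(1+e₀)·log₁₀(σ'_f/σ'_0) = 0.071×6.4/1.87×log₁₀(192.1/144)
    = 0.243 × 0.12516 = 0.03041 m

S_c ≈ 30.4 mm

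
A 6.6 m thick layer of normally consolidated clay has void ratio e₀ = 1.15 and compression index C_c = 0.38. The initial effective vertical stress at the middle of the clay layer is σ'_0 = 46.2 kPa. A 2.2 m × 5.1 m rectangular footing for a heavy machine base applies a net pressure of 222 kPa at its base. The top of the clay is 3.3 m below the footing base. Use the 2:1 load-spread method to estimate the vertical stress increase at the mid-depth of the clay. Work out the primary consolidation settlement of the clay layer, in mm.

Mid-depth of clay below the footing base: z = 3.3 + 6.6/2 = 6.6 m.
Stress increase at mid-clay by the 2:1 spreading method:
Δσ = qBL/((B+z)(L+z)) = 222×2.2×5.1/((2.2+6.6)(5.1+6.6)) = 24.192 kPa
Final effective stress: σ'_f = σ'_0 + Δσ = 46.2 + 24.192 = 70.392 kPa.
Normally consolidated clay, so the full stress increment lies on the virgin compression line:
S_c = C_c·H/(1+e₀)·log₁₀(σ'_f/σ'_0) = 0.38×6.6/(1+1.15)×log₁₀(70.392/46.2)
    = 1.1665 × 0.18288 = 0.2133 m

S_c ≈ 213 mm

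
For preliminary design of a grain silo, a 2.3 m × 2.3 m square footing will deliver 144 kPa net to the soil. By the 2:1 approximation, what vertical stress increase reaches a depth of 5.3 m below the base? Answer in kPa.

Δσ_z ≈ 13.2 kPa

By the 2:1 method the load spreads at 1 horizontal : 2 vertical, so at depth z the loaded area has grown by z in each plan dimension:
Δσ = qBL/((B+z)(L+z)) = 144×2.3×2.3/((2.3+5.3)(2.3+5.3)) = 13.188 kPa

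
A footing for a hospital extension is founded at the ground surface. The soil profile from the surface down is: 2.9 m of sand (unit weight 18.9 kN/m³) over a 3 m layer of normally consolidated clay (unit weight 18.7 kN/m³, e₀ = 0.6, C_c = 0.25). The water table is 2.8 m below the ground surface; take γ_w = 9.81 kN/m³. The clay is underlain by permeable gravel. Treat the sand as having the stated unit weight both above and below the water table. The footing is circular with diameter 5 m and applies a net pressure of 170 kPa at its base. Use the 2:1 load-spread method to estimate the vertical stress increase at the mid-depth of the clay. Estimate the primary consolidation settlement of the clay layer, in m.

S_c ≈ 0.11 m

Mid-depth of clay below the ground surface: z = 2.9 + 3/2 = 4.4 m.
Total vertical stress at mid-clay: σ_v = 18.9×2.9 + 18.7×1.5 = 82.86 kPa.
Pore pressure: u = 9.81×(4.4 − 2.8) = 15.696 kPa.
Initial effective stress: σ'_0 = σ_v − u = 82.86 − 15.696 = 67.164 kPa.
Stress increase at mid-clay by the 2:1 spreading method:
Δσ ≈ qD²/(D+z)² = 170×5²/(5+4.4)² = 48.099 kPa
Final effective stress: σ'_f = σ'_0 + Δσ = 67.164 + 48.099 = 115.26 kPa.
Normally consolidated clay, so the full stress increment lies on the virgin compression line:
S_c = C_c·H/(1+e₀)·log₁₀(σ'_f/σ'_0) = 0.25×3/(1+0.6)×log₁₀(115.26/67.164)
    = 0.46875 × 0.23454 = 0.1099 m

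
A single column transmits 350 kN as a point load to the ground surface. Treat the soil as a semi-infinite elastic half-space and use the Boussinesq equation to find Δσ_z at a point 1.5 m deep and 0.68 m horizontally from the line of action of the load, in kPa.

Δσ_z ≈ 46.5 kPa

Boussinesq vertical stress below a point load on an elastic half-space:
Δσ_z = 3P/(2πz²) · [1 + (r/z)²]^(−5/2)
r/z = 0.68/1.5 = 0.45333; [1+(r/z)²]^(−5/2) = 0.62672.
Δσ_z = 3×350/(2π×1.5²) × 0.62672 = 74.272 × 0.62672 = 46.55 kPa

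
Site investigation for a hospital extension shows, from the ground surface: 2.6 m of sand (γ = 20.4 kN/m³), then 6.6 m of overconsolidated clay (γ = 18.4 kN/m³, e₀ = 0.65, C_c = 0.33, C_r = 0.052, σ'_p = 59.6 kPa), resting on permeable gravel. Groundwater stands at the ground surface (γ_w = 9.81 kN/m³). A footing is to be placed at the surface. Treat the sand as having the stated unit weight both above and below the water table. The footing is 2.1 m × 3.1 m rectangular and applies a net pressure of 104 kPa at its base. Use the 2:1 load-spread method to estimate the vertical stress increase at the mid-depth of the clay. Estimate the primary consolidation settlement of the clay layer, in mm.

Mid-depth of clay below the ground surface: z = 2.6 + 6.6/2 = 5.9 m.
Total vertical stress at mid-clay: σ_v = 20.4×2.6 + 18.4×3.3 = 113.76 kPa.
Pore pressure: u = 9.81×(5.9 − 0) = 57.879 kPa.
Initial effective stress: σ'_0 = σ_v − u = 113.76 − 57.879 = 55.881 kPa.
Stress increase at mid-clay by the 2:1 spreading method:
Δσ = qBL/((B+z)(L+z)) = 104×2.1×3.1/((2.1+5.9)(3.1+5.9)) = 9.4033 kPa
Final effective stress: σ'_f = 55.881 + 9.4033 = 65.284 kPa.
σ'_f = 65.284 > σ'_p = 59.6 kPa, so the stress path crosses the preconsolidation pressure — recompression up to σ'_p, then virgin compression beyond:
S_c = H/(1+e₀)·[C_r·log₁₀(σ'_p/σ'_0) + C_c·log₁₀(σ'_f/σ'_p)]
    = 6.6/1.65 × [0.052×log₁₀(59.6/55.881) + 0.33×log₁₀(65.284/59.6)]
    = 4 × [0.0014551 + 0.013055] = 0.05804 m

S_c ≈ 58 mm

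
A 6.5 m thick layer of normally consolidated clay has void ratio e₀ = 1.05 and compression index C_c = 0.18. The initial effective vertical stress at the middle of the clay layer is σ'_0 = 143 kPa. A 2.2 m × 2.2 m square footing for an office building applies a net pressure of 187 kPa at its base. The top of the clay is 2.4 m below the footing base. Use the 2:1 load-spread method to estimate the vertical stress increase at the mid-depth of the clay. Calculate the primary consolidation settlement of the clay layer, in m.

S_c ≈ 0.0242 m

Mid-depth of clay below the footing base: z = 2.4 + 6.5/2 = 5.65 m.
Stress increase at mid-clay by the 2:1 spreading method:
Δσ = qBL/((B+z)(L+z)) = 187×2.2×2.2/((2.2+5.65)(2.2+5.65)) = 14.687 kPa
Final effective stress: σ'_f = σ'_0 + Δσ = 143 + 14.687 = 157.69 kPa.
Normally consolidated clay, so the full stress increment lies on the virgin compression line:
S_c = C_c·H/(1+e₀)·log₁₀(σ'_f/σ'_0) = 0.18×6.5/(1+1.05)×log₁₀(157.69/143)
    = 0.57073 × 0.042468 = 0.02424 m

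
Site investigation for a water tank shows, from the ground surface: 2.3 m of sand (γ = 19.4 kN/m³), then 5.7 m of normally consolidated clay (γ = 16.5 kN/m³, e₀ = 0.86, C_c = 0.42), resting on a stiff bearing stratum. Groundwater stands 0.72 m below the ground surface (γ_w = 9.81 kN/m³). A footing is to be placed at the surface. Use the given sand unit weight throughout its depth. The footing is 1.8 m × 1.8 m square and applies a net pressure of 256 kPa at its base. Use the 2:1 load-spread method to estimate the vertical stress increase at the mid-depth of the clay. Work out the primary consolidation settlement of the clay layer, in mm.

S_c ≈ 170 mm

Mid-depth of clay below the ground surface: z = 2.3 + 5.7/2 = 5.15 m.
Total vertical stress at mid-clay: σ_v = 19.4×2.3 + 16.5×2.85 = 91.645 kPa.
Pore pressure: u = 9.81×(5.15 − 0.72) = 43.458 kPa.
Initial effective stress: σ'_0 = σ_v − u = 91.645 − 43.458 = 48.187 kPa.
Stress increase at mid-clay by the 2:1 spreading method:
Δσ = qBL/((B+z)(L+z)) = 256×1.8×1.8/((1.8+5.15)(1.8+5.15)) = 17.172 kPa
Final effective stress: σ'_f = σ'_0 + Δσ = 48.187 + 17.172 = 65.359 kPa.
Normally consolidated clay, so the full stress increment lies on the virgin compression line:
S_c = C_c·H/(1+e₀)·log₁₀(σ'_f/σ'_0) = 0.42×5.7/(1+0.86)×log₁₀(65.359/48.187)
    = 1.2871 × 0.13238 = 0.1704 m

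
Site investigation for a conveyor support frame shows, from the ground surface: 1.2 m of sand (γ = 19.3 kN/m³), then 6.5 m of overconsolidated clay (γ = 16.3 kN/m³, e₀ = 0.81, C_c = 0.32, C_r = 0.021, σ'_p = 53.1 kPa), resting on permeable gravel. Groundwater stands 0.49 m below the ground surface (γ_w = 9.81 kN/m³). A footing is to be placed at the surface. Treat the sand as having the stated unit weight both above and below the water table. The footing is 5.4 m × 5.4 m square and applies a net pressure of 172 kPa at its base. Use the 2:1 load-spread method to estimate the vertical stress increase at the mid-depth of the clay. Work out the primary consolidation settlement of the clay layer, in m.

S_c ≈ 0.269 m

Mid-depth of clay below the ground surface: z = 1.2 + 6.5/2 = 4.45 m.
Total vertical stress at mid-clay: σ_v = 19.3×1.2 + 16.3×3.25 = 76.135 kPa.
Pore pressure: u = 9.81×(4.45 − 0.49) = 38.848 kPa.
Initial effective stress: σ'_0 = σ_v − u = 76.135 − 38.848 = 37.287 kPa.
Stress increase at mid-clay by the 2:1 spreading method:
Δσ = qBL/((B+z)(L+z)) = 172×5.4×5.4/((5.4+4.45)(5.4+4.45)) = 51.694 kPa
Final effective stress: σ'_f = 37.287 + 51.694 = 88.981 kPa.
σ'_f = 88.981 > σ'_p = 53.1 kPa, so the stress path crosses the preconsolidation pressure — recompression up to σ'_p, then virgin compression beyond:
S_c = H/(1+e₀)·[C_r·log₁₀(σ'_p/σ'_0) + C_c·log₁₀(σ'_f/σ'_p)]
    = 6.5/1.81 × [0.021×log₁₀(53.1/37.287) + 0.32×log₁₀(88.981/53.1)]
    = 3.5912 × [0.0032243 + 0.071745] = 0.2692 m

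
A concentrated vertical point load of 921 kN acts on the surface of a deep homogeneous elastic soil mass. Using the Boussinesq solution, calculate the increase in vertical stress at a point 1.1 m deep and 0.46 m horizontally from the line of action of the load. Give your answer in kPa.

Δσ_z ≈ 243 kPa

Boussinesq vertical stress below a point load on an elastic half-space:
Δσ_z = 3P/(2πz²) · [1 + (r/z)²]^(−5/2)
r/z = 0.46/1.1 = 0.41818; [1+(r/z)²]^(−5/2) = 0.66837.
Δσ_z = 3×921/(2π×1.1²) × 0.66837 = 363.43 × 0.66837 = 242.9 kPa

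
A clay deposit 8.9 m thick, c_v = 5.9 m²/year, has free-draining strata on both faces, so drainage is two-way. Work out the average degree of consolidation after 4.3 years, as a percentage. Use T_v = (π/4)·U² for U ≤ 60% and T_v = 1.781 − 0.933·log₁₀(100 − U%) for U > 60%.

Drainage path length: H_d = H/2 = 4.45 m (double drainage).
T_v = c_v·t/H_d² = 5.9×4.3/4.45² = 1.2812.
T_v = 1.2812 corresponds to the U > 60% branch:
U = 1 − 10^((1.781 − T_v)/0.933)/100 = 0.9657

U ≈ 96.6 %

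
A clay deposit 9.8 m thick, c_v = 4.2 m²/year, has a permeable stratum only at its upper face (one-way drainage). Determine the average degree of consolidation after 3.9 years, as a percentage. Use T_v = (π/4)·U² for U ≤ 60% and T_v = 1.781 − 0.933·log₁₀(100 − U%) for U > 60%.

Drainage path length: H_d = H = 9.8 m (single drainage).
T_v = c_v·t/H_d² = 4.2×3.9/9.8² = 0.17055.
T_v = 0.17055 corresponds to the U ≤ 60% branch:
U = √(4T_v/π) = 0.466

U ≈ 46.6 %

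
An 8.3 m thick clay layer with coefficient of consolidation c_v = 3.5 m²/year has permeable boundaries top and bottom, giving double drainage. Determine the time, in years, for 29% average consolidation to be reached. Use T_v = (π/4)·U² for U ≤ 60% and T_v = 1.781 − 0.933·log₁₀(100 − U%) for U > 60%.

Drainage path length: H_d = H/2 = 4.15 m (double drainage).
U ≤ 60%: T_v = (π/4)·U² = (π/4)×0.29² = 0.066052.
t = T_v·H_d²/c_v = 0.066052×4.15²/3.5 = 0.325 years.

t ≈ 0.325 years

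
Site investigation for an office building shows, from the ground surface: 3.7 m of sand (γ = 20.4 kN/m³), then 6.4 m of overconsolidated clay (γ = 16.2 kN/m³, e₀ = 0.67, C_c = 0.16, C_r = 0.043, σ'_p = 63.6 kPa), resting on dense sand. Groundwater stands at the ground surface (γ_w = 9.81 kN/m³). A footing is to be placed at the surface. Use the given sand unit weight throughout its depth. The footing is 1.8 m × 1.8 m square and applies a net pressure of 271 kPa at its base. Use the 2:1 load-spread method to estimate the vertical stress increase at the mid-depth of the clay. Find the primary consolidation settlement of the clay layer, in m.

S_c ≈ 0.0348 m

Mid-depth of clay below the ground surface: z = 3.7 + 6.4/2 = 6.9 m.
Total vertical stress at mid-clay: σ_v = 20.4×3.7 + 16.2×3.2 = 127.32 kPa.
Pore pressure: u = 9.81×(6.9 − 0) = 67.689 kPa.
Initial effective stress: σ'_0 = σ_v − u = 127.32 − 67.689 = 59.631 kPa.
Stress increase at mid-clay by the 2:1 spreading method:
Δσ = qBL/((B+z)(L+z)) = 271×1.8×1.8/((1.8+6.9)(1.8+6.9)) = 11.6 kPa
Final effective stress: σ'_f = 59.631 + 11.6 = 71.231 kPa.
σ'_f = 71.231 > σ'_p = 63.6 kPa, so the stress path crosses the preconsolidation pressure — recompression up to σ'_p, then virgin compression beyond:
S_c = H/(1+e₀)·[C_r·log₁₀(σ'_p/σ'_0) + C_c·log₁₀(σ'_f/σ'_p)]
    = 6.4/1.67 × [0.043×log₁₀(63.6/59.631) + 0.16×log₁₀(71.231/63.6)]
    = 3.8323 × [0.0012034 + 0.0078739] = 0.03479 m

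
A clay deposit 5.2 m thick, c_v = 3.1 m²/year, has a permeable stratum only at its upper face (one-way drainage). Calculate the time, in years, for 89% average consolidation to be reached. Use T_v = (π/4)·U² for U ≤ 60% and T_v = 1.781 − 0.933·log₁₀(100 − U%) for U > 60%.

t ≈ 7.06 years

Drainage path length: H_d = H = 5.2 m (single drainage).
U > 60%: T_v = 1.781 − 0.933·log₁₀(100 − 89) = 0.80938.
t = T_v·H_d²/c_v = 0.80938×5.2²/3.1 = 7.06 years.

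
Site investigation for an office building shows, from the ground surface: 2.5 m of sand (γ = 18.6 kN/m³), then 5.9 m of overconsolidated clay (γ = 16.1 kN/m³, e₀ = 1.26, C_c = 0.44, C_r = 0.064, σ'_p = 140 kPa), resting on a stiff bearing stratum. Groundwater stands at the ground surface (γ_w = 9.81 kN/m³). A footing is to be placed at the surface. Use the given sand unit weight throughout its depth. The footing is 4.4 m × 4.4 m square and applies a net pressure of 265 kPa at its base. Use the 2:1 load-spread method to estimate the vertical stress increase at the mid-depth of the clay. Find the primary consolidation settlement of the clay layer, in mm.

Mid-depth of clay below the ground surface: z = 2.5 + 5.9/2 = 5.45 m.
Total vertical stress at mid-clay: σ_v = 18.6×2.5 + 16.1×2.95 = 93.995 kPa.
Pore pressure: u = 9.81×(5.45 − 0) = 53.465 kPa.
Initial effective stress: σ'_0 = σ_v − u = 93.995 − 53.465 = 40.53 kPa.
Stress increase at mid-clay by the 2:1 spreading method:
Δσ = qBL/((B+z)(L+z)) = 265×4.4×4.4/((4.4+5.45)(4.4+5.45)) = 52.878 kPa
Final effective stress: σ'_f = 40.53 + 52.878 = 93.408 kPa.
σ'_f = 93.408 ≤ σ'_p = 140 kPa, so the clay remains overconsolidated and only the recompression index applies:
S_c = C_r·H/(1+e₀)·log₁₀(σ'_f/σ'_0) = 0.064×5.9/2.26×log₁₀(93.408/40.53)
    = 0.16708 × 0.36261 = 0.06058 m

S_c ≈ 60.6 mm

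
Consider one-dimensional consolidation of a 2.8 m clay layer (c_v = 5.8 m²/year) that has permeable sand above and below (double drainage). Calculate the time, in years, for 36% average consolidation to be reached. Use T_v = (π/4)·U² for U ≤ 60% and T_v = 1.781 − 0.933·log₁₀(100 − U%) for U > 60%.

Drainage path length: H_d = H/2 = 1.4 m (double drainage).
U ≤ 60%: T_v = (π/4)·U² = (π/4)×0.36² = 0.10179.
t = T_v·H_d²/c_v = 0.10179×1.4²/5.8 = 0.0344 years.

t ≈ 0.0344 years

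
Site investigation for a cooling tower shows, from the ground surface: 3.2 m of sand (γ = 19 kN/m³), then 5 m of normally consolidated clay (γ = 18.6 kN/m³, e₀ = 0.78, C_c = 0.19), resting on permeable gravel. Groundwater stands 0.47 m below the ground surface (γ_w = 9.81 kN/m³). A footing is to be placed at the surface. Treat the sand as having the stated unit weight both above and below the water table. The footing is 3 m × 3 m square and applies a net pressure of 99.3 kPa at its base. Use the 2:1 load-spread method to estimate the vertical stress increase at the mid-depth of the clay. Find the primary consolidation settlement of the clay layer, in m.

Mid-depth of clay below the ground surface: z = 3.2 + 5/2 = 5.7 m.
Total vertical stress at mid-clay: σ_v = 19×3.2 + 18.6×2.5 = 107.3 kPa.
Pore pressure: u = 9.81×(5.7 − 0.47) = 51.306 kPa.
Initial effective stress: σ'_0 = σ_v − u = 107.3 − 51.306 = 55.994 kPa.
Stress increase at mid-clay by the 2:1 spreading method:
Δσ = qBL/((B+z)(L+z)) = 99.3×3×3/((3+5.7)(3+5.7)) = 11.807 kPa
Final effective stress: σ'_f = σ'_0 + Δσ = 55.994 + 11.807 = 67.801 kPa.
Normally consolidated clay, so the full stress increment lies on the virgin compression line:
S_c = C_c·H/(1+e₀)·log₁₀(σ'_f/σ'_0) = 0.19×5/(1+0.78)×log₁₀(67.801/55.994)
    = 0.53371 × 0.083095 = 0.04435 m

S_c ≈ 0.0443 m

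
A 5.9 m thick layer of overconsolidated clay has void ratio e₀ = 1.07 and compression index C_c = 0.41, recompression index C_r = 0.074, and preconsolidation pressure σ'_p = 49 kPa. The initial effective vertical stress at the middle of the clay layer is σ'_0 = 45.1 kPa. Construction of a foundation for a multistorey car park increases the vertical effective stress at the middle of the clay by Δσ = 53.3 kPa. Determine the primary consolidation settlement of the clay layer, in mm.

Final effective stress: σ'_f = 45.1 + 53.3 = 98.4 kPa.
σ'_f = 98.4 > σ'_p = 49 kPa, so the stress path crosses the preconsolidation pressure — recompression up to σ'_p, then virgin compression beyond:
S_c = H/(1+e₀)·[C_r·log₁₀(σ'_p/σ'_0) + C_c·log₁₀(σ'_f/σ'_p)]
    = 5.9/2.07 × [0.074×log₁₀(49/45.1) + 0.41×log₁₀(98.4/49)]
    = 2.8502 × [0.0026654 + 0.12415] = 0.3614 m

S_c ≈ 361 mm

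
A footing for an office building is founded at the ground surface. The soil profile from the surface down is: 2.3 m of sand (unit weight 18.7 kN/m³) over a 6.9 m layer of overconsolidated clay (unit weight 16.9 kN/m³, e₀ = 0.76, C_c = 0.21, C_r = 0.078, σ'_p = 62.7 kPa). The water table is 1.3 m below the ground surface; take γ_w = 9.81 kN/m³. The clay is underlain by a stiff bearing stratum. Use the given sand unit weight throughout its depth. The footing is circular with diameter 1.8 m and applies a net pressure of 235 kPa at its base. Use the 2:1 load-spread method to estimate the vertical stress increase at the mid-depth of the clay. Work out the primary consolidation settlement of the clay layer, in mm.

S_c ≈ 55.6 mm

Mid-depth of clay below the ground surface: z = 2.3 + 6.9/2 = 5.75 m.
Total vertical stress at mid-clay: σ_v = 18.7×2.3 + 16.9×3.45 = 101.31 kPa.
Pore pressure: u = 9.81×(5.75 − 1.3) = 43.655 kPa.
Initial effective stress: σ'_0 = σ_v − u = 101.31 − 43.655 = 57.655 kPa.
Stress increase at mid-clay by the 2:1 spreading method:
Δσ ≈ qD²/(D+z)² = 235×1.8²/(1.8+5.75)² = 13.357 kPa
Final effective stress: σ'_f = 57.655 + 13.357 = 71.012 kPa.
σ'_f = 71.012 > σ'_p = 62.7 kPa, so the stress path crosses the preconsolidation pressure — recompression up to σ'_p, then virgin compression beyond:
S_c = H/(1+e₀)·[C_r·log₁₀(σ'_p/σ'_0) + C_c·log₁₀(σ'_f/σ'_p)]
    = 6.9/1.76 × [0.078×log₁₀(62.7/57.655) + 0.21×log₁₀(71.012/62.7)]
    = 3.9205 × [0.0028416 + 0.011353] = 0.05565 m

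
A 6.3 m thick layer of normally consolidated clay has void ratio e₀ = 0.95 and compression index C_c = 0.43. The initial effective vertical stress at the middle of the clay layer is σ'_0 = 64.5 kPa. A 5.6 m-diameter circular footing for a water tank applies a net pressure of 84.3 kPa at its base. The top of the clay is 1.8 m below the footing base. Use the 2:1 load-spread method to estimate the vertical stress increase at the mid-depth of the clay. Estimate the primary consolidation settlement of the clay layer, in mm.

S_c ≈ 189 mm

Mid-depth of clay below the footing base: z = 1.8 + 6.3/2 = 4.95 m.
Stress increase at mid-clay by the 2:1 spreading method:
Δσ ≈ qD²/(D+z)² = 84.3×5.6²/(5.6+4.95)² = 23.752 kPa
Final effective stress: σ'_f = σ'_0 + Δσ = 64.5 + 23.752 = 88.252 kPa.
Normally consolidated clay, so the full stress increment lies on the virgin compression line:
S_c = C_c·H/(1+e₀)·log₁₀(σ'_f/σ'_0) = 0.43×6.3/(1+0.95)×log₁₀(88.252/64.5)
    = 1.3892 × 0.13616 = 0.1892 m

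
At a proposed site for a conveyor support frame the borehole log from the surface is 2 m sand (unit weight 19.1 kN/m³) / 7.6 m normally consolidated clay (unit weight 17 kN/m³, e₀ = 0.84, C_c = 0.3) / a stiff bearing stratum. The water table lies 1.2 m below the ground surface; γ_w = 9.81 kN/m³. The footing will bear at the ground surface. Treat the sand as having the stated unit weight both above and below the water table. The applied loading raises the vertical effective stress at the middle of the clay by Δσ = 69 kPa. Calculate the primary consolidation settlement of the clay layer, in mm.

Mid-depth of clay below the ground surface: z = 2 + 7.6/2 = 5.8 m.
Total vertical stress at mid-clay: σ_v = 19.1×2 + 17×3.8 = 102.8 kPa.
Pore pressure: u = 9.81×(5.8 − 1.2) = 45.126 kPa.
Initial effective stress: σ'_0 = σ_v − u = 102.8 − 45.126 = 57.674 kPa.
Final effective stress: σ'_f = σ'_0 + Δσ = 57.674 + 69 = 126.67 kPa.
Normally consolidated clay, so the full stress increment lies on the virgin compression line:
S_c = C_c·H/(1+e₀)·log₁₀(σ'_f/σ'_0) = 0.3×7.6/(1+0.84)×log₁₀(126.67/57.674)
    = 1.2391 × 0.34169 = 0.4234 m

S_c ≈ 423 mm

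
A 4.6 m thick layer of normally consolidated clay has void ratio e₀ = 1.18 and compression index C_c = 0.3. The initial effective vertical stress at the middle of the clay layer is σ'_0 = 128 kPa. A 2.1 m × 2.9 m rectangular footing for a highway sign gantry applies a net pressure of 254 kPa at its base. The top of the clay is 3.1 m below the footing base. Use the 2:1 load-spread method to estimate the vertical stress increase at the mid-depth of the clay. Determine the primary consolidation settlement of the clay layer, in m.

S_c ≈ 0.0488 m

Mid-depth of clay below the footing base: z = 3.1 + 4.6/2 = 5.4 m.
Stress increase at mid-clay by the 2:1 spreading method:
Δσ = qBL/((B+z)(L+z)) = 254×2.1×2.9/((2.1+5.4)(2.9+5.4)) = 24.849 kPa
Final effective stress: σ'_f = σ'_0 + Δσ = 128 + 24.849 = 152.85 kPa.
Normally consolidated clay, so the full stress increment lies on the virgin compression line:
S_c = C_c·H/(1+e₀)·log₁₀(σ'_f/σ'_0) = 0.3×4.6/(1+1.18)×log₁₀(152.85/128)
    = 0.63303 × 0.077055 = 0.04878 m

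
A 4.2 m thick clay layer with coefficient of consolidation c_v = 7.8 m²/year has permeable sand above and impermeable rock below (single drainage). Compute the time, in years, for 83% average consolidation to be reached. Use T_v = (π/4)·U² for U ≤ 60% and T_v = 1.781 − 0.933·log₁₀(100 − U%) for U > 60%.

Drainage path length: H_d = H = 4.2 m (single drainage).
U > 60%: T_v = 1.781 − 0.933·log₁₀(100 − 83) = 0.63299.
t = T_v·H_d²/c_v = 0.63299×4.2²/7.8 = 1.432 years.

t ≈ 1.43 years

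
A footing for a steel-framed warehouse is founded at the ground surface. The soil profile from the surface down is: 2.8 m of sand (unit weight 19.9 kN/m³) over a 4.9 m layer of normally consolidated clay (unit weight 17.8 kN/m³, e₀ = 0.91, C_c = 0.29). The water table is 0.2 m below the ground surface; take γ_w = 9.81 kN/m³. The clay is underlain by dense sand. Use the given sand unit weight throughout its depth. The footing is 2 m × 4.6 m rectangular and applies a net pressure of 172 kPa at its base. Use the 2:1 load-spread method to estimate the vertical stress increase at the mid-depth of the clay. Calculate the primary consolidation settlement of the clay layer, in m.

S_c ≈ 0.119 m

Mid-depth of clay below the ground surface: z = 2.8 + 4.9/2 = 5.25 m.
Total vertical stress at mid-clay: σ_v = 19.9×2.8 + 17.8×2.45 = 99.33 kPa.
Pore pressure: u = 9.81×(5.25 − 0.2) = 49.541 kPa.
Initial effective stress: σ'_0 = σ_v − u = 99.33 − 49.541 = 49.789 kPa.
Stress increase at mid-clay by the 2:1 spreading method:
Δσ = qBL/((B+z)(L+z)) = 172×2×4.6/((2+5.25)(4.6+5.25)) = 22.159 kPa
Final effective stress: σ'_f = σ'_0 + Δσ = 49.789 + 22.159 = 71.948 kPa.
Normally consolidated clay, so the full stress increment lies on the virgin compression line:
S_c = C_c·H/(1+e₀)·log₁₀(σ'_f/σ'_0) = 0.29×4.9/(1+0.91)×log₁₀(71.948/49.789)
    = 0.74398 × 0.15989 = 0.119 m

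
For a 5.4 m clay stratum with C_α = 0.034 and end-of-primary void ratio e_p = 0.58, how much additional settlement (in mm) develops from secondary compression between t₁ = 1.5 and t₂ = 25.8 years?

S_s ≈ 144 mm

Secondary compression: S_s = C_α·H/(1+e_p)·log₁₀(t₂/t₁)
S_s = 0.034×5.4/(1+0.58)×log₁₀(25.8/1.5)
    = 0.1162 × 1.236 = 0.1436 m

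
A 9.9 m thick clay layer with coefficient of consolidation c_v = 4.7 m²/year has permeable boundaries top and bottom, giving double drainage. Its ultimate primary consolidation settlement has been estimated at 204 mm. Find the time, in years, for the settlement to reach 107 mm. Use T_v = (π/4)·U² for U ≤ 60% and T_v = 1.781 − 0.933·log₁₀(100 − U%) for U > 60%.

Drainage path length: H_d = H/2 = 4.95 m (double drainage).
U = S(t)/S_ult = 107/204 = 0.5245.
U ≤ 60%: T_v = (π/4)·U² = (π/4)×0.52451² = 0.21607.
t = T_v·H_d²/c_v = 0.21607×4.95²/4.7 = 1.126 years.

t ≈ 1.13 years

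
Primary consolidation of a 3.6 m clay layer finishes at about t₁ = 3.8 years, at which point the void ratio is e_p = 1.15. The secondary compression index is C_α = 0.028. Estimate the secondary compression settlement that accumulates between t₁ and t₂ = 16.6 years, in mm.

S_s ≈ 30 mm

Secondary compression: S_s = C_α·H/(1+e_p)·log₁₀(t₂/t₁)
S_s = 0.028×3.6/(1+1.15)×log₁₀(16.6/3.8)
    = 0.04688 × 0.6403 = 0.03002 m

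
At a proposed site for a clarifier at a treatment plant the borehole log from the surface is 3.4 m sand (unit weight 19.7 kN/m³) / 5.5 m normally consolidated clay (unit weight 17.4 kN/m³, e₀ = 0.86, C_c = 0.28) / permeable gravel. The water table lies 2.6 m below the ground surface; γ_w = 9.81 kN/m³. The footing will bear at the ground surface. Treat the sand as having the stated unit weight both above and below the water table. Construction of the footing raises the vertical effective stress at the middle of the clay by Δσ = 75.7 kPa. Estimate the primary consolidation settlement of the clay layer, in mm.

Mid-depth of clay below the ground surface: z = 3.4 + 5.5/2 = 6.15 m.
Total vertical stress at mid-clay: σ_v = 19.7×3.4 + 17.4×2.75 = 114.83 kPa.
Pore pressure: u = 9.81×(6.15 − 2.6) = 34.825 kPa.
Initial effective stress: σ'_0 = σ_v − u = 114.83 − 34.825 = 80.005 kPa.
Final effective stress: σ'_f = σ'_0 + Δσ = 80.005 + 75.7 = 155.7 kPa.
Normally consolidated clay, so the full stress increment lies on the virgin compression line:
S_c = C_c·H/(1+e₀)·log₁₀(σ'_f/σ'_0) = 0.28×5.5/(1+0.86)×log₁₀(155.7/80.005)
    = 0.82796 × 0.28917 = 0.2394 m

S_c ≈ 239 mm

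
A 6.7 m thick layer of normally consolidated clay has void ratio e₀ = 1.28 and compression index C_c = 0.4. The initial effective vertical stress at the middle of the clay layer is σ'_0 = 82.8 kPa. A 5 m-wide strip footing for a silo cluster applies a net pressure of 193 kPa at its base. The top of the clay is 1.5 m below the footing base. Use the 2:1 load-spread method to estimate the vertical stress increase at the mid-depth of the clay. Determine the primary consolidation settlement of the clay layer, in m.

Mid-depth of clay below the footing base: z = 1.5 + 6.7/2 = 4.85 m.
Stress increase at mid-clay by the 2:1 spreading method:
Δσ = qB/(B+z) = 193×5/(5+4.85) = 97.97 kPa
Final effective stress: σ'_f = σ'_0 + Δσ = 82.8 + 97.97 = 180.77 kPa.
Normally consolidated clay, so the full stress increment lies on the virgin compression line:
S_c = C_c·H/(1+e₀)·log₁₀(σ'_f/σ'_0) = 0.4×6.7/(1+1.28)×log₁₀(180.77/82.8)
    = 1.1754 × 0.3391 = 0.3986 m

S_c ≈ 0.399 m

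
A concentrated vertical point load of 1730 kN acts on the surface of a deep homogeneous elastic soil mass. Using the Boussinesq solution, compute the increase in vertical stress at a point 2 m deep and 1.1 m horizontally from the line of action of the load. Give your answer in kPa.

Δσ_z ≈ 107 kPa

Boussinesq vertical stress below a point load on an elastic half-space:
Δσ_z = 3P/(2πz²) · [1 + (r/z)²]^(−5/2)
r/z = 1.1/2 = 0.55; [1+(r/z)²]^(−5/2) = 0.51648.
Δσ_z = 3×1730/(2π×2²) × 0.51648 = 206.5 × 0.51648 = 106.7 kPa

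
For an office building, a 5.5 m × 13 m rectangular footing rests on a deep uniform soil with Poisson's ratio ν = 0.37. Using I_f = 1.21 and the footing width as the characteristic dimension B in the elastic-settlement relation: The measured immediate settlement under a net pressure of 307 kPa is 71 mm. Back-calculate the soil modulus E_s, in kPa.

S_e = q·B·(1−ν²)/E_s · I_f  ⇒  E_s = q·B·(1−ν²)·I_f / S_e.
E_s = 307 × 5.5 × 0.8631 × 1.21 / 0.071 = 24840 kPa

E_s ≈ 24800 kPa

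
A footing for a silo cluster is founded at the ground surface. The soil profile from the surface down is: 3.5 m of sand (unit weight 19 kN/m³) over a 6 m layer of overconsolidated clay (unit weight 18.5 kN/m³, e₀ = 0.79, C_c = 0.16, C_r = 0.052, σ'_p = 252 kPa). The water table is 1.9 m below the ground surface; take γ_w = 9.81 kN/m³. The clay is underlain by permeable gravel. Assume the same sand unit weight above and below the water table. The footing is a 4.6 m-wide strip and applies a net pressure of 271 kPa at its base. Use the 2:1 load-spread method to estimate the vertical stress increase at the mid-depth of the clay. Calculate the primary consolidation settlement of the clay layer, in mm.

Mid-depth of clay below the ground surface: z = 3.5 + 6/2 = 6.5 m.
Total vertical stress at mid-clay: σ_v = 19×3.5 + 18.5×3 = 122 kPa.
Pore pressure: u = 9.81×(6.5 − 1.9) = 45.126 kPa.
Initial effective stress: σ'_0 = σ_v − u = 122 − 45.126 = 76.874 kPa.
Stress increase at mid-clay by the 2:1 spreading method:
Δσ = qB/(B+z) = 271×4.6/(4.6+6.5) = 112.31 kPa
Final effective stress: σ'_f = 76.874 + 112.31 = 189.18 kPa.
σ'_f = 189.18 ≤ σ'_p = 252 kPa, so the clay remains overconsolidated and only the recompression index applies:
S_c = C_r·H/(1+e₀)·log₁₀(σ'_f/σ'_0) = 0.052×6/1.79×log₁₀(189.18/76.874)
    = 0.1743 × 0.3911 = 0.06817 m

S_c ≈ 68.2 mm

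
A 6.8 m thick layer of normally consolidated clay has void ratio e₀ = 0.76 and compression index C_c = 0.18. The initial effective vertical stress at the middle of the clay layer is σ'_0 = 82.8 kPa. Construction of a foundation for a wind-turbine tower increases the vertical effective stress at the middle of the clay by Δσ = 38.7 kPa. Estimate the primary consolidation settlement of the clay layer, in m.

Final effective stress: σ'_f = σ'_0 + Δσ = 82.8 + 38.7 = 121.5 kPa.
Normally consolidated clay, so the full stress increment lies on the virgin compression line:
S_c = C_c·H/(1+e₀)·log₁₀(σ'_f/σ'_0) = 0.18×6.8/(1+0.76)×log₁₀(121.5/82.8)
    = 0.69545 × 0.16655 = 0.1158 m

S_c ≈ 0.116 m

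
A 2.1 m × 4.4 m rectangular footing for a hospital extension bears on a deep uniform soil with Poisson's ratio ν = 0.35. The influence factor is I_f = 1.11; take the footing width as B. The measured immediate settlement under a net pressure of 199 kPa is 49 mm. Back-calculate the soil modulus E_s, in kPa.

E_s ≈ 8310 kPa

S_e = q·B·(1−ν²)/E_s · I_f  ⇒  E_s = q·B·(1−ν²)·I_f / S_e.
E_s = 199 × 2.1 × 0.8775 × 1.11 / 0.049 = 8307 kPa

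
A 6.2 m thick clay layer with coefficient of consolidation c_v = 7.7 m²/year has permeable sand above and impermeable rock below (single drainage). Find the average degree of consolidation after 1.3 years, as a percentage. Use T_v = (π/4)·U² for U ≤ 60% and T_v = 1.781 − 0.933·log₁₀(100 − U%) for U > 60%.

Drainage path length: H_d = H = 6.2 m (single drainage).
T_v = c_v·t/H_d² = 7.7×1.3/6.2² = 0.26041.
T_v = 0.26041 corresponds to the U ≤ 60% branch:
U = √(4T_v/π) = 0.5758

U ≈ 57.6 %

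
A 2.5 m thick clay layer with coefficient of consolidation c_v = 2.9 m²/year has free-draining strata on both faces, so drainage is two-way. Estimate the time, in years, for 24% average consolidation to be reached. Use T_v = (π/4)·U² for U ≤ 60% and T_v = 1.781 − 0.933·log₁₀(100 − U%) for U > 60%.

t ≈ 0.0244 years

Drainage path length: H_d = H/2 = 1.25 m (double drainage).
U ≤ 60%: T_v = (π/4)·U² = (π/4)×0.24² = 0.045239.
t = T_v·H_d²/c_v = 0.045239×1.25²/2.9 = 0.02437 years.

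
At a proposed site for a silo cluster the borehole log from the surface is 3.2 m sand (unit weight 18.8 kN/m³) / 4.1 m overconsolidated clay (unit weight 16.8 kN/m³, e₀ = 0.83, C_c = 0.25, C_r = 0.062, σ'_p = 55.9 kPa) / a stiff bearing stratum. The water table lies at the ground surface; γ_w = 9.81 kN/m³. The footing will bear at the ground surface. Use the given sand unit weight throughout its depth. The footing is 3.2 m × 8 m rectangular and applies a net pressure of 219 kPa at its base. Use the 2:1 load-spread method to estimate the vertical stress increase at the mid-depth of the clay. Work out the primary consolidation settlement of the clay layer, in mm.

S_c ≈ 140 mm

Mid-depth of clay below the ground surface: z = 3.2 + 4.1/2 = 5.25 m.
Total vertical stress at mid-clay: σ_v = 18.8×3.2 + 16.8×2.05 = 94.6 kPa.
Pore pressure: u = 9.81×(5.25 − 0) = 51.503 kPa.
Initial effective stress: σ'_0 = σ_v − u = 94.6 − 51.503 = 43.097 kPa.
Stress increase at mid-clay by the 2:1 spreading method:
Δσ = qBL/((B+z)(L+z)) = 219×3.2×8/((3.2+5.25)(8+5.25)) = 50.074 kPa
Final effective stress: σ'_f = 43.097 + 50.074 = 93.171 kPa.
σ'_f = 93.171 > σ'_p = 55.9 kPa, so the stress path crosses the preconsolidation pressure — recompression up to σ'_p, then virgin compression beyond:
S_c = H/(1+e₀)·[C_r·log₁₀(σ'_p/σ'_0) + C_c·log₁₀(σ'_f/σ'_p)]
    = 4.1/1.83 × [0.062×log₁₀(55.9/43.097) + 0.25×log₁₀(93.171/55.9)]
    = 2.2404 × [0.0070038 + 0.055467] = 0.14 m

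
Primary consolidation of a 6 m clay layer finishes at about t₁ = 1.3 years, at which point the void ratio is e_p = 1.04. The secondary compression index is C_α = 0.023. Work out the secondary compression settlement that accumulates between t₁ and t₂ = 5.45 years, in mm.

Secondary compression: S_s = C_α·H/(1+e_p)·log₁₀(t₂/t₁)
S_s = 0.023×6/(1+1.04)×log₁₀(5.45/1.3)
    = 0.06765 × 0.6225 = 0.04211 m

S_s ≈ 42.1 mm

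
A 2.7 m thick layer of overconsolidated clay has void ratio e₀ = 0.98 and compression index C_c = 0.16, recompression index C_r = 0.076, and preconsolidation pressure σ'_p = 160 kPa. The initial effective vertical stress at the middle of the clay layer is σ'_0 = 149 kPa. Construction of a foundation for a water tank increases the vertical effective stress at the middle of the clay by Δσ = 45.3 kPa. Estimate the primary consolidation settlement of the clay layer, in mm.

Final effective stress: σ'_f = 149 + 45.3 = 194.3 kPa.
σ'_f = 194.3 > σ'_p = 160 kPa, so the stress path crosses the preconsolidation pressure — recompression up to σ'_p, then virgin compression beyond:
S_c = H/(1+e₀)·[C_r·log₁₀(σ'_p/σ'_0) + C_c·log₁₀(σ'_f/σ'_p)]
    = 2.7/1.98 × [0.076×log₁₀(160/149) + 0.16×log₁₀(194.3/160)]
    = 1.3636 × [0.002351 + 0.013496] = 0.02161 m

S_c ≈ 21.6 mm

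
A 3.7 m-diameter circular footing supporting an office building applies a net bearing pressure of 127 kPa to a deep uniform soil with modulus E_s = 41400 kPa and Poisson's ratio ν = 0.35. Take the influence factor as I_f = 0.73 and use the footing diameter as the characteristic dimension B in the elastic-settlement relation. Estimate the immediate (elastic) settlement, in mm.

Immediate (elastic) settlement: S_e = q·B·(1−ν²)/E_s · I_f.
S_e = 127 × 3.7 × (1 − 0.35²) / 41400 × 0.73
    = 127 × 3.7 × 0.8775 / 41400 × 0.73
    = 0.007271 m = 7.271 mm

S_e ≈ 7.27 mm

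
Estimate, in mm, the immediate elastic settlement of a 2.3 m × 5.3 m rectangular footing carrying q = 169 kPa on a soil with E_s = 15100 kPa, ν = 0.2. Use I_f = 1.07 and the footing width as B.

Immediate (elastic) settlement: S_e = q·B·(1−ν²)/E_s · I_f.
S_e = 169 × 2.3 × (1 − 0.2²) / 15100 × 1.07
    = 169 × 2.3 × 0.96 / 15100 × 1.07
    = 0.02644 m = 26.44 mm

S_e ≈ 26.4 mm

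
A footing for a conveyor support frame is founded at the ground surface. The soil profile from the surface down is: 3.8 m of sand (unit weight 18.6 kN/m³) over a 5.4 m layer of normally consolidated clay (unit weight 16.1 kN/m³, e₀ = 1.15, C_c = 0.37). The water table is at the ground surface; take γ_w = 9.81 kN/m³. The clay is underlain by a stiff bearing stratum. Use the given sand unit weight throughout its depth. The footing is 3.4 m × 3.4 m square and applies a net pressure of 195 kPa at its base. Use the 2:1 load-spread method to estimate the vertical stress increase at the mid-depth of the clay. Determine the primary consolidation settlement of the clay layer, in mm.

S_c ≈ 152 mm

Mid-depth of clay below the ground surface: z = 3.8 + 5.4/2 = 6.5 m.
Total vertical stress at mid-clay: σ_v = 18.6×3.8 + 16.1×2.7 = 114.15 kPa.
Pore pressure: u = 9.81×(6.5 − 0) = 63.765 kPa.
Initial effective stress: σ'_0 = σ_v − u = 114.15 − 63.765 = 50.385 kPa.
Stress increase at mid-clay by the 2:1 spreading method:
Δσ = qBL/((B+z)(L+z)) = 195×3.4×3.4/((3.4+6.5)(3.4+6.5)) = 23 kPa
Final effective stress: σ'_f = σ'_0 + Δσ = 50.385 + 23 = 73.385 kPa.
Normally consolidated clay, so the full stress increment lies on the virgin compression line:
S_c = C_c·H/(1+e₀)·log₁₀(σ'_f/σ'_0) = 0.37×5.4/(1+1.15)×log₁₀(73.385/50.385)
    = 0.9293 × 0.16331 = 0.1518 m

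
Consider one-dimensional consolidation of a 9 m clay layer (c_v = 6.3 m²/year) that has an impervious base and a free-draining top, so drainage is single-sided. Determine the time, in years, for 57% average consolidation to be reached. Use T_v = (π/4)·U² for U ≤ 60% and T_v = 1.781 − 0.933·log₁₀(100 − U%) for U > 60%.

t ≈ 3.28 years

Drainage path length: H_d = H = 9 m (single drainage).
U ≤ 60%: T_v = (π/4)·U² = (π/4)×0.57² = 0.25518.
t = T_v·H_d²/c_v = 0.25518×9²/6.3 = 3.281 years.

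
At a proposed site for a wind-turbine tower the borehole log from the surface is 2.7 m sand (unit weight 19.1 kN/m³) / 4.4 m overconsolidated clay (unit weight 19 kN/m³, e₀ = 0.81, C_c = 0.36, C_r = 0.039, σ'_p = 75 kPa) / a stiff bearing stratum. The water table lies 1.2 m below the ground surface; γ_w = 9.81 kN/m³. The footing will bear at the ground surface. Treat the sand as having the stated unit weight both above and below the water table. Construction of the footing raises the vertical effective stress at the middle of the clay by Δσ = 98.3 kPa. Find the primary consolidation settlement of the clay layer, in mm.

S_c ≈ 288 mm

Mid-depth of clay below the ground surface: z = 2.7 + 4.4/2 = 4.9 m.
Total vertical stress at mid-clay: σ_v = 19.1×2.7 + 19×2.2 = 93.37 kPa.
Pore pressure: u = 9.81×(4.9 − 1.2) = 36.297 kPa.
Initial effective stress: σ'_0 = σ_v − u = 93.37 − 36.297 = 57.073 kPa.
Final effective stress: σ'_f = 57.073 + 98.3 = 155.37 kPa.
σ'_f = 155.37 > σ'_p = 75 kPa, so the stress path crosses the preconsolidation pressure — recompression up to σ'_p, then virgin compression beyond:
S_c = H/(1+e₀)·[C_r·log₁₀(σ'_p/σ'_0) + C_c·log₁₀(σ'_f/σ'_p)]
    = 4.4/1.81 × [0.039×log₁₀(75/57.073) + 0.36×log₁₀(155.37/75)]
    = 2.4309 × [0.0046266 + 0.11387] = 0.2881 m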